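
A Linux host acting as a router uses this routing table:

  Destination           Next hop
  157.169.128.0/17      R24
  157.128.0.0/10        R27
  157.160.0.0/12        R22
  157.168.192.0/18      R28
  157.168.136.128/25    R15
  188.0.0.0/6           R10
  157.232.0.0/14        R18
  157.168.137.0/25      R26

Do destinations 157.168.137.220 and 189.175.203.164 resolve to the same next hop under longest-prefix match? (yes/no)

157.168.137.220: longest match 157.160.0.0/12 -> R22
189.175.203.164: longest match 188.0.0.0/6 -> R10

no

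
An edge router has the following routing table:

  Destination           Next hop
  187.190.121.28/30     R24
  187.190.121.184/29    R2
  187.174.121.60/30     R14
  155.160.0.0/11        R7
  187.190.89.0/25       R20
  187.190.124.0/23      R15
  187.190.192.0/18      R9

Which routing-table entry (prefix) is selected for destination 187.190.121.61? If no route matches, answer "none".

none

187.190.121.61 is outside every listed prefix and there is no default route.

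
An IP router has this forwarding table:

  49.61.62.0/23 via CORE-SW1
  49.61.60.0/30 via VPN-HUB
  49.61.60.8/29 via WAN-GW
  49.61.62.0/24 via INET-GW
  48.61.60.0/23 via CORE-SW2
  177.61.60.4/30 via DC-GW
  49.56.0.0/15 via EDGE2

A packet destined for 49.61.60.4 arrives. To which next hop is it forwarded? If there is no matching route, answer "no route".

No entry's prefix contains 49.61.60.4; there is no default route.

no route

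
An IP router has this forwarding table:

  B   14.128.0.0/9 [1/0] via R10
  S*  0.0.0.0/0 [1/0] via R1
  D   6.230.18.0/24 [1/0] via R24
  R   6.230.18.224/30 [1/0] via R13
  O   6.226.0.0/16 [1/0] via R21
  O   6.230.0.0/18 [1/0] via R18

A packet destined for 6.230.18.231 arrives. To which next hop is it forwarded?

R24

Routes whose prefix contains 6.230.18.231:
  0.0.0.0/0 (default, matches everything) -> R1
  6.230.0.0/18 (6.230.0.0 - 6.230.63.255) -> R18
  6.230.18.0/24 (6.230.18.0 - 6.230.18.255) -> R24
More-specific entries that do NOT match:
  6.230.18.224/30 (6.230.18.224 - 6.230.18.227) does not contain 6.230.18.231
Longest matching prefix is /24 -> next hop R24.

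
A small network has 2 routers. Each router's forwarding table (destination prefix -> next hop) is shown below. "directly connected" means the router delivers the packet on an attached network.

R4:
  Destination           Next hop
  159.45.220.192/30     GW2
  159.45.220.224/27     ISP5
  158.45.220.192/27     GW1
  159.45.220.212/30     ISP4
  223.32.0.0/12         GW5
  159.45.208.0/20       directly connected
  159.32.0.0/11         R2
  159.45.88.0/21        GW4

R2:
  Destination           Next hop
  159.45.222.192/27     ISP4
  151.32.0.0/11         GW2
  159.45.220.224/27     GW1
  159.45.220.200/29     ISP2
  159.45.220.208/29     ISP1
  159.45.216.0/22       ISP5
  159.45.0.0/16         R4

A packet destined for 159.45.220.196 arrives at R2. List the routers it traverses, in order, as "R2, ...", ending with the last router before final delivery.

R2, R4

At R2: longest match for 159.45.220.196 is 159.45.0.0/16 -> R4
At R4: longest match for 159.45.220.196 is 159.45.208.0/20 -> directly connected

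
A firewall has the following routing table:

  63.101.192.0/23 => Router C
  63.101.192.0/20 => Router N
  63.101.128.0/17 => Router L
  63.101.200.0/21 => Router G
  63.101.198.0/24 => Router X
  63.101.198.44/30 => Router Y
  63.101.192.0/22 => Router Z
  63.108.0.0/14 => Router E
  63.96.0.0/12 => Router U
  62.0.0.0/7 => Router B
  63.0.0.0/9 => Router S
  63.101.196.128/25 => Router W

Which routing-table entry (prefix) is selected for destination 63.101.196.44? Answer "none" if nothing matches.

63.101.192.0/20

Entries matching 63.101.196.44:
  62.0.0.0/7 (62.0.0.0 - 63.255.255.255)
  63.0.0.0/9 (63.0.0.0 - 63.127.255.255)
  63.96.0.0/12 (63.96.0.0 - 63.111.255.255)
  63.101.128.0/17 (63.101.128.0 - 63.101.255.255)
  63.101.192.0/20 (63.101.192.0 - 63.101.207.255)
Most specific is 63.101.192.0/20.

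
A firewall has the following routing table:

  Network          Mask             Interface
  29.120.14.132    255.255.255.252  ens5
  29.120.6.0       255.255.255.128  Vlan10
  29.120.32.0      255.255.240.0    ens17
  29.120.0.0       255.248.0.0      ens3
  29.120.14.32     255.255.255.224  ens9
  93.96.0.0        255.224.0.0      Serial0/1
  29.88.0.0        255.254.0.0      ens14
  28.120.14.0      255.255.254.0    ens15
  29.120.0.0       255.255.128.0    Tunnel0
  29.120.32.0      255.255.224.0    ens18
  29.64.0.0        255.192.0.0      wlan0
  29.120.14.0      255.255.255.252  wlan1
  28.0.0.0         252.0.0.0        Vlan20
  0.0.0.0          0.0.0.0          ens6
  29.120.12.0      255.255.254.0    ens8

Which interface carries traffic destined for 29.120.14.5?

Routes whose prefix contains 29.120.14.5:
  0.0.0.0/0 (default, matches everything) -> ens6
  28.0.0.0/6 (28.0.0.0 - 31.255.255.255) -> Vlan20
  29.64.0.0/10 (29.64.0.0 - 29.127.255.255) -> wlan0
  29.120.0.0/13 (29.120.0.0 - 29.127.255.255) -> ens3
  29.120.0.0/17 (29.120.0.0 - 29.120.127.255) -> Tunnel0
More-specific entries that do NOT match:
  29.120.14.132/30 (29.120.14.132 - 29.120.14.135) does not contain 29.120.14.5
  29.120.14.0/30 (29.120.14.0 - 29.120.14.3) does not contain 29.120.14.5
  29.120.14.32/27 (29.120.14.32 - 29.120.14.63) does not contain 29.120.14.5
  29.120.6.0/25 (29.120.6.0 - 29.120.6.127) does not contain 29.120.14.5
  28.120.14.0/23 (28.120.14.0 - 28.120.15.255) does not contain 29.120.14.5
  29.120.12.0/23 (29.120.12.0 - 29.120.13.255) does not contain 29.120.14.5
  29.120.32.0/20 (29.120.32.0 - 29.120.47.255) does not contain 29.120.14.5
  29.120.32.0/19 (29.120.32.0 - 29.120.63.255) does not contain 29.120.14.5
Longest matching prefix is /17 -> interface Tunnel0.

Tunnel0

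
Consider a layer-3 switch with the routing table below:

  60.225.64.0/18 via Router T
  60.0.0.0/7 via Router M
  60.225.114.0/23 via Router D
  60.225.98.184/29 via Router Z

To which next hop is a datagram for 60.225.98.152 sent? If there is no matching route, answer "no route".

Routes whose prefix contains 60.225.98.152:
  60.0.0.0/7 (60.0.0.0 - 61.255.255.255) -> Router M
  60.225.64.0/18 (60.225.64.0 - 60.225.127.255) -> Router T
More-specific entries that do NOT match:
  60.225.98.184/29 (60.225.98.184 - 60.225.98.191) does not contain 60.225.98.152
  60.225.114.0/23 (60.225.114.0 - 60.225.115.255) does not contain 60.225.98.152
Longest matching prefix is /18 -> next hop Router T.

Router T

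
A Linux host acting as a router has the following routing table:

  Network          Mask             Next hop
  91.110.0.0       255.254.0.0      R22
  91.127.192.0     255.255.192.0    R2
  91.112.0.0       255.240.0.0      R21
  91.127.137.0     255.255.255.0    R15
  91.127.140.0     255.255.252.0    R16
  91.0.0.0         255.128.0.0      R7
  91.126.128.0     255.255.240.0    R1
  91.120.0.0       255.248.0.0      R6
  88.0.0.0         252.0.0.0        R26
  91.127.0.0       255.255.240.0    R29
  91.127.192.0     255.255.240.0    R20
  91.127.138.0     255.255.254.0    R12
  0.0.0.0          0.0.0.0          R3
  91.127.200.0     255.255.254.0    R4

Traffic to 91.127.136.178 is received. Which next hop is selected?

R6

Routes whose prefix contains 91.127.136.178:
  0.0.0.0/0 (default, matches everything) -> R3
  88.0.0.0/6 (88.0.0.0 - 91.255.255.255) -> R26
  91.0.0.0/9 (91.0.0.0 - 91.127.255.255) -> R7
  91.112.0.0/12 (91.112.0.0 - 91.127.255.255) -> R21
  91.120.0.0/13 (91.120.0.0 - 91.127.255.255) -> R6
More-specific entries that do NOT match:
  91.127.137.0/24 (91.127.137.0 - 91.127.137.255) does not contain 91.127.136.178
  91.127.138.0/23 (91.127.138.0 - 91.127.139.255) does not contain 91.127.136.178
  91.127.200.0/23 (91.127.200.0 - 91.127.201.255) does not contain 91.127.136.178
  91.127.140.0/22 (91.127.140.0 - 91.127.143.255) does not contain 91.127.136.178
  91.126.128.0/20 (91.126.128.0 - 91.126.143.255) does not contain 91.127.136.178
  91.127.0.0/20 (91.127.0.0 - 91.127.15.255) does not contain 91.127.136.178
  91.127.192.0/20 (91.127.192.0 - 91.127.207.255) does not contain 91.127.136.178
  91.127.192.0/18 (91.127.192.0 - 91.127.255.255) does not contain 91.127.136.178
  91.110.0.0/15 (91.110.0.0 - 91.111.255.255) does not contain 91.127.136.178
Longest matching prefix is /13 -> next hop R6.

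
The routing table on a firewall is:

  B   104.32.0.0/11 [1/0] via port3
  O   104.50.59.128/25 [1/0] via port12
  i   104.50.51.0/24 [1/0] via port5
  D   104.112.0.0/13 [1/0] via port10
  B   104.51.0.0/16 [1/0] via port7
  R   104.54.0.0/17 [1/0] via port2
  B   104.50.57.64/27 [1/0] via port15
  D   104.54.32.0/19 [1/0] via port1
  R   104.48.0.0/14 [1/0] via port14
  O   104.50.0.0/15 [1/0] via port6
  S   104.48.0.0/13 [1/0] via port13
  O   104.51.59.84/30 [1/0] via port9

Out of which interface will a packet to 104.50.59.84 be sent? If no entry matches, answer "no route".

Routes whose prefix contains 104.50.59.84:
  104.32.0.0/11 (104.32.0.0 - 104.63.255.255) -> port3
  104.48.0.0/13 (104.48.0.0 - 104.55.255.255) -> port13
  104.48.0.0/14 (104.48.0.0 - 104.51.255.255) -> port14
  104.50.0.0/15 (104.50.0.0 - 104.51.255.255) -> port6
More-specific entries that do NOT match:
  104.51.59.84/30 (104.51.59.84 - 104.51.59.87) does not contain 104.50.59.84
  104.50.57.64/27 (104.50.57.64 - 104.50.57.95) does not contain 104.50.59.84
  104.50.59.128/25 (104.50.59.128 - 104.50.59.255) does not contain 104.50.59.84
  104.50.51.0/24 (104.50.51.0 - 104.50.51.255) does not contain 104.50.59.84
  104.54.32.0/19 (104.54.32.0 - 104.54.63.255) does not contain 104.50.59.84
  104.54.0.0/17 (104.54.0.0 - 104.54.127.255) does not contain 104.50.59.84
  104.51.0.0/16 (104.51.0.0 - 104.51.255.255) does not contain 104.50.59.84
Longest matching prefix is /15 -> interface port6.

port6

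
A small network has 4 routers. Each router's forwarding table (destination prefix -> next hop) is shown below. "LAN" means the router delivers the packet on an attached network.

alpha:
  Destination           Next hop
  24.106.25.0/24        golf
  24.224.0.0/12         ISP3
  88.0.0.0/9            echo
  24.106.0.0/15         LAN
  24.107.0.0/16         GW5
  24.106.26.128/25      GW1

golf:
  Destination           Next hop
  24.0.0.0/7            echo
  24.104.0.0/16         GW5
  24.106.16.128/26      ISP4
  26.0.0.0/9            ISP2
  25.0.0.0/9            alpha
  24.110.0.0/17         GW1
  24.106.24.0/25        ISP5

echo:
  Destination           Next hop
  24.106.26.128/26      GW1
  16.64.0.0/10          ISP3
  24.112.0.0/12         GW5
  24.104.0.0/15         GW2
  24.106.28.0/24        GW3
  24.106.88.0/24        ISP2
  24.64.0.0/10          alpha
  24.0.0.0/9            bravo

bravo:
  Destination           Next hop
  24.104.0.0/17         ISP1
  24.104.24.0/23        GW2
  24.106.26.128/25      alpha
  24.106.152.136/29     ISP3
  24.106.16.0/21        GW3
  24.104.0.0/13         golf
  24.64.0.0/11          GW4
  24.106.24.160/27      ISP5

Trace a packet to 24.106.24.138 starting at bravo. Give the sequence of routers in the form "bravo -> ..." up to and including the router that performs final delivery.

bravo -> golf -> echo -> alpha

At bravo: longest match for 24.106.24.138 is 24.104.0.0/13 -> golf
At golf: longest match for 24.106.24.138 is 24.0.0.0/7 -> echo
At echo: longest match for 24.106.24.138 is 24.64.0.0/10 -> alpha
At alpha: longest match for 24.106.24.138 is 24.106.0.0/15 -> LAN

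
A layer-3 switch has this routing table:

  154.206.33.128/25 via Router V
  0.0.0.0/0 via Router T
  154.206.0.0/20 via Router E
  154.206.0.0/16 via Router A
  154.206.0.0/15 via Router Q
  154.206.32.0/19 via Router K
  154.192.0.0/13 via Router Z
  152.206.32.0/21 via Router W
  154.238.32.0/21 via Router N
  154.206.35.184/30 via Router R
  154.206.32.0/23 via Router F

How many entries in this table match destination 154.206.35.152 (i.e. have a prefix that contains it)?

4

Prefixes containing 154.206.35.152:
  0.0.0.0/0 (default, matches everything)
  154.206.0.0/15 (154.206.0.0 - 154.207.255.255)
  154.206.0.0/16 (154.206.0.0 - 154.206.255.255)
  154.206.32.0/19 (154.206.32.0 - 154.206.63.255)
Total matching entries: 4.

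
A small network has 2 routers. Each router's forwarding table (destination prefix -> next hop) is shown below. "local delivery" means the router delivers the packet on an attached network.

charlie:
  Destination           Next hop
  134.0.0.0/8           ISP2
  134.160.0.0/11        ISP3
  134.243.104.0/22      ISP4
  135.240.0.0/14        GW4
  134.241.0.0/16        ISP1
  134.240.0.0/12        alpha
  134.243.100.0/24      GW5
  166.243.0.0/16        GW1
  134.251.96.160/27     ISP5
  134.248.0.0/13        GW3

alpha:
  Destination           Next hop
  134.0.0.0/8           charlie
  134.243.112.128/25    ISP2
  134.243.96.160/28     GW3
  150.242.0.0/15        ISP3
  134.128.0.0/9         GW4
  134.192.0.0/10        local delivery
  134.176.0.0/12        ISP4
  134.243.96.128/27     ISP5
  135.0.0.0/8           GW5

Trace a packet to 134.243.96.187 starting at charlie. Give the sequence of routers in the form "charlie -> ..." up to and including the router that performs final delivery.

charlie -> alpha

At charlie: longest match for 134.243.96.187 is 134.240.0.0/12 -> alpha
At alpha: longest match for 134.243.96.187 is 134.192.0.0/10 -> local delivery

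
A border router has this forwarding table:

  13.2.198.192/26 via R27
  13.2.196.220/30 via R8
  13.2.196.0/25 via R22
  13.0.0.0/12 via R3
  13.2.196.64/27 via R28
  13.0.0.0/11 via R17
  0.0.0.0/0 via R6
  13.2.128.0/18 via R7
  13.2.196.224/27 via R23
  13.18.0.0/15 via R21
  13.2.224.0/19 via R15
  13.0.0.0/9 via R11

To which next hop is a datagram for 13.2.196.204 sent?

R3

Routes whose prefix contains 13.2.196.204:
  0.0.0.0/0 (default, matches everything) -> R6
  13.0.0.0/9 (13.0.0.0 - 13.127.255.255) -> R11
  13.0.0.0/11 (13.0.0.0 - 13.31.255.255) -> R17
  13.0.0.0/12 (13.0.0.0 - 13.15.255.255) -> R3
More-specific entries that do NOT match:
  13.2.196.220/30 (13.2.196.220 - 13.2.196.223) does not contain 13.2.196.204
  13.2.196.64/27 (13.2.196.64 - 13.2.196.95) does not contain 13.2.196.204
  13.2.196.224/27 (13.2.196.224 - 13.2.196.255) does not contain 13.2.196.204
  13.2.198.192/26 (13.2.198.192 - 13.2.198.255) does not contain 13.2.196.204
  13.2.196.0/25 (13.2.196.0 - 13.2.196.127) does not contain 13.2.196.204
  13.2.224.0/19 (13.2.224.0 - 13.2.255.255) does not contain 13.2.196.204
  13.2.128.0/18 (13.2.128.0 - 13.2.191.255) does not contain 13.2.196.204
  13.18.0.0/15 (13.18.0.0 - 13.19.255.255) does not contain 13.2.196.204
Longest matching prefix is /12 -> next hop R3.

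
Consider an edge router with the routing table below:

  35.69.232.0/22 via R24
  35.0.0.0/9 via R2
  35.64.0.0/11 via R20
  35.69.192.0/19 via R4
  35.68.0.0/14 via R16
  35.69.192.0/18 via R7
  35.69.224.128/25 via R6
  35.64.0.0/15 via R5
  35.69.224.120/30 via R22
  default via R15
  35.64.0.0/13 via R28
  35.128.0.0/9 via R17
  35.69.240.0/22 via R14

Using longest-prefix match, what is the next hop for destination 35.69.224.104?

R7

Routes whose prefix contains 35.69.224.104:
  0.0.0.0/0 (default, matches everything) -> R15
  35.0.0.0/9 (35.0.0.0 - 35.127.255.255) -> R2
  35.64.0.0/11 (35.64.0.0 - 35.95.255.255) -> R20
  35.64.0.0/13 (35.64.0.0 - 35.71.255.255) -> R28
  35.68.0.0/14 (35.68.0.0 - 35.71.255.255) -> R16
  35.69.192.0/18 (35.69.192.0 - 35.69.255.255) -> R7
More-specific entries that do NOT match:
  35.69.224.120/30 (35.69.224.120 - 35.69.224.123) does not contain 35.69.224.104
  35.69.224.128/25 (35.69.224.128 - 35.69.224.255) does not contain 35.69.224.104
  35.69.232.0/22 (35.69.232.0 - 35.69.235.255) does not contain 35.69.224.104
  35.69.240.0/22 (35.69.240.0 - 35.69.243.255) does not contain 35.69.224.104
  35.69.192.0/19 (35.69.192.0 - 35.69.223.255) does not contain 35.69.224.104
Longest matching prefix is /18 -> next hop R7.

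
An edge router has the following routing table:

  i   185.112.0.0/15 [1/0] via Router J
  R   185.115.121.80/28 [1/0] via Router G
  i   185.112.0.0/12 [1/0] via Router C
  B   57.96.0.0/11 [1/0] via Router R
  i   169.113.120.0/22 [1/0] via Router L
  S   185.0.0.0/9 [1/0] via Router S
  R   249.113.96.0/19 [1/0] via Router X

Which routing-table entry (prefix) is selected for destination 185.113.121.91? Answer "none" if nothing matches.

Entries matching 185.113.121.91:
  185.0.0.0/9 (185.0.0.0 - 185.127.255.255)
  185.112.0.0/12 (185.112.0.0 - 185.127.255.255)
  185.112.0.0/15 (185.112.0.0 - 185.113.255.255)
Most specific is 185.112.0.0/15.

185.112.0.0/15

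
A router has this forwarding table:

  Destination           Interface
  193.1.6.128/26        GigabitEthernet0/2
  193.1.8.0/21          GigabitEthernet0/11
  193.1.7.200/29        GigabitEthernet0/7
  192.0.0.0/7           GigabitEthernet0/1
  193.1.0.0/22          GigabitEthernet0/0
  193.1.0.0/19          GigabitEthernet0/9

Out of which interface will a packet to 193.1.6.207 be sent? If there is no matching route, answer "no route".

GigabitEthernet0/9

Routes whose prefix contains 193.1.6.207:
  192.0.0.0/7 (192.0.0.0 - 193.255.255.255) -> GigabitEthernet0/1
  193.1.0.0/19 (193.1.0.0 - 193.1.31.255) -> GigabitEthernet0/9
More-specific entries that do NOT match:
  193.1.7.200/29 (193.1.7.200 - 193.1.7.207) does not contain 193.1.6.207
  193.1.6.128/26 (193.1.6.128 - 193.1.6.191) does not contain 193.1.6.207
  193.1.0.0/22 (193.1.0.0 - 193.1.3.255) does not contain 193.1.6.207
  193.1.8.0/21 (193.1.8.0 - 193.1.15.255) does not contain 193.1.6.207
Longest matching prefix is /19 -> interface GigabitEthernet0/9.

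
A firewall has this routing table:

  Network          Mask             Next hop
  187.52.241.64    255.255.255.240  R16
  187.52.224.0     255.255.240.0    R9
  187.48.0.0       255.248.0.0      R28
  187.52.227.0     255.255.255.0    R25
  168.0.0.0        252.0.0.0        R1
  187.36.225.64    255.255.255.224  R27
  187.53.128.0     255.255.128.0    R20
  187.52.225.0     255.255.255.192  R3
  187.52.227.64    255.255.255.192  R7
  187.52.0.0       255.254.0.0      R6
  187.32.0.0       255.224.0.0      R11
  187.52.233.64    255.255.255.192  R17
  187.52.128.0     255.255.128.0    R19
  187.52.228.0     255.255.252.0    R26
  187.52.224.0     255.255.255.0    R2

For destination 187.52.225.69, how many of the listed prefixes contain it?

Prefixes containing 187.52.225.69:
  187.32.0.0/11 (187.32.0.0 - 187.63.255.255)
  187.48.0.0/13 (187.48.0.0 - 187.55.255.255)
  187.52.0.0/15 (187.52.0.0 - 187.53.255.255)
  187.52.128.0/17 (187.52.128.0 - 187.52.255.255)
  187.52.224.0/20 (187.52.224.0 - 187.52.239.255)
Total matching entries: 5.

5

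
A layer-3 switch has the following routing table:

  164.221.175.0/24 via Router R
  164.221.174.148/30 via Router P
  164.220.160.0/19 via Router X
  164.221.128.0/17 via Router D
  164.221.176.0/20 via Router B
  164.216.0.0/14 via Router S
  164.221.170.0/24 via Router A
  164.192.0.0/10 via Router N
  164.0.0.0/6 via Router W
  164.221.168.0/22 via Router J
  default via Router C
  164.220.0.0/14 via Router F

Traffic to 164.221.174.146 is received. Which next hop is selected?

Routes whose prefix contains 164.221.174.146:
  0.0.0.0/0 (default, matches everything) -> Router C
  164.0.0.0/6 (164.0.0.0 - 167.255.255.255) -> Router W
  164.192.0.0/10 (164.192.0.0 - 164.255.255.255) -> Router N
  164.220.0.0/14 (164.220.0.0 - 164.223.255.255) -> Router F
  164.221.128.0/17 (164.221.128.0 - 164.221.255.255) -> Router D
More-specific entries that do NOT match:
  164.221.174.148/30 (164.221.174.148 - 164.221.174.151) does not contain 164.221.174.146
  164.221.175.0/24 (164.221.175.0 - 164.221.175.255) does not contain 164.221.174.146
  164.221.170.0/24 (164.221.170.0 - 164.221.170.255) does not contain 164.221.174.146
  164.221.168.0/22 (164.221.168.0 - 164.221.171.255) does not contain 164.221.174.146
  164.221.176.0/20 (164.221.176.0 - 164.221.191.255) does not contain 164.221.174.146
  164.220.160.0/19 (164.220.160.0 - 164.220.191.255) does not contain 164.221.174.146
Longest matching prefix is /17 -> next hop Router D.

Router D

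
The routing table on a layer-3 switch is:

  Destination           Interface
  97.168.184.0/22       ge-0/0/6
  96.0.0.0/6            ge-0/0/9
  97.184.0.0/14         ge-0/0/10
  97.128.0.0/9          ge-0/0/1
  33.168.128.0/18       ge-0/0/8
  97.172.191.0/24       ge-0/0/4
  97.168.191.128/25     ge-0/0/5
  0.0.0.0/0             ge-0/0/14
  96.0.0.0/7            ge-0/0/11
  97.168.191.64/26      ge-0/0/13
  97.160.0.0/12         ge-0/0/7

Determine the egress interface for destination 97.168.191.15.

ge-0/0/7

Routes whose prefix contains 97.168.191.15:
  0.0.0.0/0 (default, matches everything) -> ge-0/0/14
  96.0.0.0/6 (96.0.0.0 - 99.255.255.255) -> ge-0/0/9
  96.0.0.0/7 (96.0.0.0 - 97.255.255.255) -> ge-0/0/11
  97.128.0.0/9 (97.128.0.0 - 97.255.255.255) -> ge-0/0/1
  97.160.0.0/12 (97.160.0.0 - 97.175.255.255) -> ge-0/0/7
More-specific entries that do NOT match:
  97.168.191.64/26 (97.168.191.64 - 97.168.191.127) does not contain 97.168.191.15
  97.168.191.128/25 (97.168.191.128 - 97.168.191.255) does not contain 97.168.191.15
  97.172.191.0/24 (97.172.191.0 - 97.172.191.255) does not contain 97.168.191.15
  97.168.184.0/22 (97.168.184.0 - 97.168.187.255) does not contain 97.168.191.15
  33.168.128.0/18 (33.168.128.0 - 33.168.191.255) does not contain 97.168.191.15
  97.184.0.0/14 (97.184.0.0 - 97.187.255.255) does not contain 97.168.191.15
Longest matching prefix is /12 -> interface ge-0/0/7.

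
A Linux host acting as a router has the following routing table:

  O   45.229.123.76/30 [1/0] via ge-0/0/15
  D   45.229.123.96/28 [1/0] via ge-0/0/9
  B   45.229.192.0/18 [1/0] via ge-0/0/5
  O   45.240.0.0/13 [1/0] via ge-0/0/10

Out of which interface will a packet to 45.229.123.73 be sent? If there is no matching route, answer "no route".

No entry's prefix contains 45.229.123.73; there is no default route.

no route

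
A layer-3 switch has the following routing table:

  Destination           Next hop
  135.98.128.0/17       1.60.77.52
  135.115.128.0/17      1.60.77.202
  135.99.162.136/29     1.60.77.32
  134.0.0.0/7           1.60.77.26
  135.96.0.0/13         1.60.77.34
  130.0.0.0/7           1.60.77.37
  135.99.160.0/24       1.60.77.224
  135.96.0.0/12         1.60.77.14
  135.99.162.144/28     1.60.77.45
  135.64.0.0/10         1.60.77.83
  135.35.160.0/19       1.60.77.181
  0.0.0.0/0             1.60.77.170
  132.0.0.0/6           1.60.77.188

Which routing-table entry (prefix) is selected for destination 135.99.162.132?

135.96.0.0/13

Entries matching 135.99.162.132:
  0.0.0.0/0 (default, matches everything)
  132.0.0.0/6 (132.0.0.0 - 135.255.255.255)
  134.0.0.0/7 (134.0.0.0 - 135.255.255.255)
  135.64.0.0/10 (135.64.0.0 - 135.127.255.255)
  135.96.0.0/12 (135.96.0.0 - 135.111.255.255)
  135.96.0.0/13 (135.96.0.0 - 135.103.255.255)
Most specific is 135.96.0.0/13.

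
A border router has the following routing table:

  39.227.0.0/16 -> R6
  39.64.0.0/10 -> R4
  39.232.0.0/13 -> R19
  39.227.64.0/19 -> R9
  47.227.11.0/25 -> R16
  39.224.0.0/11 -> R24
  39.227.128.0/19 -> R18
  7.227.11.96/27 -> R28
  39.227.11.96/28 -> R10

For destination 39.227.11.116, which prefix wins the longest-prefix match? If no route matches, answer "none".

Entries matching 39.227.11.116:
  39.224.0.0/11 (39.224.0.0 - 39.255.255.255)
  39.227.0.0/16 (39.227.0.0 - 39.227.255.255)
Most specific is 39.227.0.0/16.

39.227.0.0/16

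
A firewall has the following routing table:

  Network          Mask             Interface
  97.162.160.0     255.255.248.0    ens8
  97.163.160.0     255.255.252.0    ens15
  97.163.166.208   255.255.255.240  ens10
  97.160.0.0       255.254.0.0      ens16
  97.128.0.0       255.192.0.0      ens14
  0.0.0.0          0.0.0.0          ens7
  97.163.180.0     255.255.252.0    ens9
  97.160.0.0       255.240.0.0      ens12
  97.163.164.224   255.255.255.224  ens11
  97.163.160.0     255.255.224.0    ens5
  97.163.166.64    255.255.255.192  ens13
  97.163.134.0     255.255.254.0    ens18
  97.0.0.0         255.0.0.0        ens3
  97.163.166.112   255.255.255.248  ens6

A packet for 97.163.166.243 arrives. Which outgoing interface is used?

ens5

Routes whose prefix contains 97.163.166.243:
  0.0.0.0/0 (default, matches everything) -> ens7
  97.0.0.0/8 (97.0.0.0 - 97.255.255.255) -> ens3
  97.128.0.0/10 (97.128.0.0 - 97.191.255.255) -> ens14
  97.160.0.0/12 (97.160.0.0 - 97.175.255.255) -> ens12
  97.163.160.0/19 (97.163.160.0 - 97.163.191.255) -> ens5
More-specific entries that do NOT match:
  97.163.166.112/29 (97.163.166.112 - 97.163.166.119) does not contain 97.163.166.243
  97.163.166.208/28 (97.163.166.208 - 97.163.166.223) does not contain 97.163.166.243
  97.163.164.224/27 (97.163.164.224 - 97.163.164.255) does not contain 97.163.166.243
  97.163.166.64/26 (97.163.166.64 - 97.163.166.127) does not contain 97.163.166.243
  97.163.134.0/23 (97.163.134.0 - 97.163.135.255) does not contain 97.163.166.243
  97.163.160.0/22 (97.163.160.0 - 97.163.163.255) does not contain 97.163.166.243
  97.163.180.0/22 (97.163.180.0 - 97.163.183.255) does not contain 97.163.166.243
  97.162.160.0/21 (97.162.160.0 - 97.162.167.255) does not contain 97.163.166.243
Longest matching prefix is /19 -> interface ens5.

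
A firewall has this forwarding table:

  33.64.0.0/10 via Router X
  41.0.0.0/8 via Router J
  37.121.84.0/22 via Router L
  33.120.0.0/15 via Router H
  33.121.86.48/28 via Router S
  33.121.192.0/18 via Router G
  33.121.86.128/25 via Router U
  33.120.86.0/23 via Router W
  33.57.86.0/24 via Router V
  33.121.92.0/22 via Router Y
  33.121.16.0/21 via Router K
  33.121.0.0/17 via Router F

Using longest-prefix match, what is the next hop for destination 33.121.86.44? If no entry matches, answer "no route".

Router F

Routes whose prefix contains 33.121.86.44:
  33.64.0.0/10 (33.64.0.0 - 33.127.255.255) -> Router X
  33.120.0.0/15 (33.120.0.0 - 33.121.255.255) -> Router H
  33.121.0.0/17 (33.121.0.0 - 33.121.127.255) -> Router F
More-specific entries that do NOT match:
  33.121.86.48/28 (33.121.86.48 - 33.121.86.63) does not contain 33.121.86.44
  33.121.86.128/25 (33.121.86.128 - 33.121.86.255) does not contain 33.121.86.44
  33.57.86.0/24 (33.57.86.0 - 33.57.86.255) does not contain 33.121.86.44
  33.120.86.0/23 (33.120.86.0 - 33.120.87.255) does not contain 33.121.86.44
  37.121.84.0/22 (37.121.84.0 - 37.121.87.255) does not contain 33.121.86.44
  33.121.92.0/22 (33.121.92.0 - 33.121.95.255) does not contain 33.121.86.44
  33.121.16.0/21 (33.121.16.0 - 33.121.23.255) does not contain 33.121.86.44
  33.121.192.0/18 (33.121.192.0 - 33.121.255.255) does not contain 33.121.86.44
Longest matching prefix is /17 -> next hop Router F.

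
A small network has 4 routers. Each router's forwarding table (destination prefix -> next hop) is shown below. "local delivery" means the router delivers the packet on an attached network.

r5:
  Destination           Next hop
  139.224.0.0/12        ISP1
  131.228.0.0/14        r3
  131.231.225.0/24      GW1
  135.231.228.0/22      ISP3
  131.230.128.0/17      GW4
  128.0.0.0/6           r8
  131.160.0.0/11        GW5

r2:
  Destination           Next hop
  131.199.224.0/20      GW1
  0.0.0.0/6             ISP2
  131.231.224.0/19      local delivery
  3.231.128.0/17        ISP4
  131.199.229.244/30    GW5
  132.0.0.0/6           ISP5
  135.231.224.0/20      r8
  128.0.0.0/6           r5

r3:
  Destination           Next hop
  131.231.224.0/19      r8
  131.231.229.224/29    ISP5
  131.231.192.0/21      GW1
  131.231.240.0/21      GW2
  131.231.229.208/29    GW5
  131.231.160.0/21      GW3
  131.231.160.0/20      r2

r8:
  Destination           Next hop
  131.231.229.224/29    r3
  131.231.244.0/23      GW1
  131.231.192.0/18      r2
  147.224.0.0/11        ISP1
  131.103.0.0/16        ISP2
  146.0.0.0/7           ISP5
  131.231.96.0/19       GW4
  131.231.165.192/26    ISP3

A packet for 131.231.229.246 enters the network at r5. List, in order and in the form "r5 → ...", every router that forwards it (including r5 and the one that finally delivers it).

At r5: longest match for 131.231.229.246 is 131.228.0.0/14 -> r3
At r3: longest match for 131.231.229.246 is 131.231.224.0/19 -> r8
At r8: longest match for 131.231.229.246 is 131.231.192.0/18 -> r2
At r2: longest match for 131.231.229.246 is 131.231.224.0/19 -> local delivery

r5 → r3 → r8 → r2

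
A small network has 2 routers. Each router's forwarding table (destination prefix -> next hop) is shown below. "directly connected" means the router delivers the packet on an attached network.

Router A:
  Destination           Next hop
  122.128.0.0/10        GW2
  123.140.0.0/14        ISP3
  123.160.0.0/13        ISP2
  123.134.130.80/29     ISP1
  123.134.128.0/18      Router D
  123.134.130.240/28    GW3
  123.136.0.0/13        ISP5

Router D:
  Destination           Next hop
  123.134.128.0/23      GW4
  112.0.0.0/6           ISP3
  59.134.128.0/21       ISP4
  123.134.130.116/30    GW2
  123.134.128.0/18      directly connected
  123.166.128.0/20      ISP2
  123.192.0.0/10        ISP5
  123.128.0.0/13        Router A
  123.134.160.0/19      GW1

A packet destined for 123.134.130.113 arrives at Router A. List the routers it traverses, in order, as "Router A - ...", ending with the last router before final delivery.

At Router A: longest match for 123.134.130.113 is 123.134.128.0/18 -> Router D
At Router D: longest match for 123.134.130.113 is 123.134.128.0/18 -> directly connected

Router A - Router D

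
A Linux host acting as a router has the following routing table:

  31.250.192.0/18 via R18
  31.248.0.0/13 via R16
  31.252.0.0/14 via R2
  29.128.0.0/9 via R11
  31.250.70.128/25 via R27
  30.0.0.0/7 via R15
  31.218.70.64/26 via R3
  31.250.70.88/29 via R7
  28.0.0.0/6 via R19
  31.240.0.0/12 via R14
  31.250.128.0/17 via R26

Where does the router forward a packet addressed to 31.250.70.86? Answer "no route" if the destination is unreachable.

Routes whose prefix contains 31.250.70.86:
  28.0.0.0/6 (28.0.0.0 - 31.255.255.255) -> R19
  30.0.0.0/7 (30.0.0.0 - 31.255.255.255) -> R15
  31.240.0.0/12 (31.240.0.0 - 31.255.255.255) -> R14
  31.248.0.0/13 (31.248.0.0 - 31.255.255.255) -> R16
More-specific entries that do NOT match:
  31.250.70.88/29 (31.250.70.88 - 31.250.70.95) does not contain 31.250.70.86
  31.218.70.64/26 (31.218.70.64 - 31.218.70.127) does not contain 31.250.70.86
  31.250.70.128/25 (31.250.70.128 - 31.250.70.255) does not contain 31.250.70.86
  31.250.192.0/18 (31.250.192.0 - 31.250.255.255) does not contain 31.250.70.86
  31.250.128.0/17 (31.250.128.0 - 31.250.255.255) does not contain 31.250.70.86
  31.252.0.0/14 (31.252.0.0 - 31.255.255.255) does not contain 31.250.70.86
Longest matching prefix is /13 -> next hop R16.

R16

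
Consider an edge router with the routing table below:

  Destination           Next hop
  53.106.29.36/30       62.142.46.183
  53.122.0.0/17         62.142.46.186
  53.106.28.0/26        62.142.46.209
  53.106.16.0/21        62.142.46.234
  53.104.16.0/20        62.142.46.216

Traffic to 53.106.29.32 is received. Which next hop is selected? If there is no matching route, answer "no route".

no route

No entry's prefix contains 53.106.29.32; there is no default route.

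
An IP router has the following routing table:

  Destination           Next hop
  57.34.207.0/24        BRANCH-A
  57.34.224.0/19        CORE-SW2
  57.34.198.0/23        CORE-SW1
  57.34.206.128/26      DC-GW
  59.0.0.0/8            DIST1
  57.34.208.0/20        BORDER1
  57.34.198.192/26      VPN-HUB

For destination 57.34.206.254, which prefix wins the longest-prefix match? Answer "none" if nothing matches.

57.34.206.254 is outside every listed prefix and there is no default route.

none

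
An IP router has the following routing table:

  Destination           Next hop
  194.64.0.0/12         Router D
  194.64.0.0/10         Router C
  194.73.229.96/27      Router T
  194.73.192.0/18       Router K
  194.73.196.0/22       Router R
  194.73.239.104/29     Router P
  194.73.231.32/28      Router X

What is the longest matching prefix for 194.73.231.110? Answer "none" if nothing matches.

194.73.192.0/18

Entries matching 194.73.231.110:
  194.64.0.0/10 (194.64.0.0 - 194.127.255.255)
  194.64.0.0/12 (194.64.0.0 - 194.79.255.255)
  194.73.192.0/18 (194.73.192.0 - 194.73.255.255)
Most specific is 194.73.192.0/18.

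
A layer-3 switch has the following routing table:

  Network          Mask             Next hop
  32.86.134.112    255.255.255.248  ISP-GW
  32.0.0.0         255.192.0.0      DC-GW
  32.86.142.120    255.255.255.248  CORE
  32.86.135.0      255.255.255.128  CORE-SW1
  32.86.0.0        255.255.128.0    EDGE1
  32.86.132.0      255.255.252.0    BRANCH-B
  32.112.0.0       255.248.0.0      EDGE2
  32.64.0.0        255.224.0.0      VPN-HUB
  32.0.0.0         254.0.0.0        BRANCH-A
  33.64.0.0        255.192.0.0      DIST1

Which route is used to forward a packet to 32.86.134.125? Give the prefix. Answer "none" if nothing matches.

Entries matching 32.86.134.125:
  32.0.0.0/7 (32.0.0.0 - 33.255.255.255)
  32.64.0.0/11 (32.64.0.0 - 32.95.255.255)
  32.86.132.0/22 (32.86.132.0 - 32.86.135.255)
Most specific is 32.86.132.0/22.

32.86.132.0/22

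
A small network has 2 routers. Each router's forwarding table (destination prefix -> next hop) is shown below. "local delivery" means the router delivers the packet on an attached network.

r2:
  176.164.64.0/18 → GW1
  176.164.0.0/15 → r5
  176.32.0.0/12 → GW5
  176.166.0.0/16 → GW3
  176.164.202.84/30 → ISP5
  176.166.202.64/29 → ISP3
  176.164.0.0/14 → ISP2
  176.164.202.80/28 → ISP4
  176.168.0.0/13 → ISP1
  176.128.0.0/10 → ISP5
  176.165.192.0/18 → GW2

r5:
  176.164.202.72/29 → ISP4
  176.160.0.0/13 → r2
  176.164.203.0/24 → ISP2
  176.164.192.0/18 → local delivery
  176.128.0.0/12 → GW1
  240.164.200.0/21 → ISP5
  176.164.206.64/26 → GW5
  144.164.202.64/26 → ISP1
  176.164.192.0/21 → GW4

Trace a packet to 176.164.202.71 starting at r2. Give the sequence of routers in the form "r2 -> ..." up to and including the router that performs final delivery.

r2 -> r5

At r2: longest match for 176.164.202.71 is 176.164.0.0/15 -> r5
At r5: longest match for 176.164.202.71 is 176.164.192.0/18 -> local delivery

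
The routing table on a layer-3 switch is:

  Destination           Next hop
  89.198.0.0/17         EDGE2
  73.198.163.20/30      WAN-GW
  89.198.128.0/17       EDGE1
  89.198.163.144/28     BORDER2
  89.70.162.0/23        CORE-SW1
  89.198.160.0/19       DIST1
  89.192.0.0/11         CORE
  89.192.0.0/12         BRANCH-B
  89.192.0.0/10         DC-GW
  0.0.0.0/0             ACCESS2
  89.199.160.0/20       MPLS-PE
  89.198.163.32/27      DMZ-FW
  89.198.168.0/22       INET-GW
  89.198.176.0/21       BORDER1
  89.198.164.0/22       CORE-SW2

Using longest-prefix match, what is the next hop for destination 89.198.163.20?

DIST1

Routes whose prefix contains 89.198.163.20:
  0.0.0.0/0 (default, matches everything) -> ACCESS2
  89.192.0.0/10 (89.192.0.0 - 89.255.255.255) -> DC-GW
  89.192.0.0/11 (89.192.0.0 - 89.223.255.255) -> CORE
  89.192.0.0/12 (89.192.0.0 - 89.207.255.255) -> BRANCH-B
  89.198.128.0/17 (89.198.128.0 - 89.198.255.255) -> EDGE1
  89.198.160.0/19 (89.198.160.0 - 89.198.191.255) -> DIST1
More-specific entries that do NOT match:
  73.198.163.20/30 (73.198.163.20 - 73.198.163.23) does not contain 89.198.163.20
  89.198.163.144/28 (89.198.163.144 - 89.198.163.159) does not contain 89.198.163.20
  89.198.163.32/27 (89.198.163.32 - 89.198.163.63) does not contain 89.198.163.20
  89.70.162.0/23 (89.70.162.0 - 89.70.163.255) does not contain 89.198.163.20
  89.198.168.0/22 (89.198.168.0 - 89.198.171.255) does not contain 89.198.163.20
  89.198.164.0/22 (89.198.164.0 - 89.198.167.255) does not contain 89.198.163.20
  89.198.176.0/21 (89.198.176.0 - 89.198.183.255) does not contain 89.198.163.20
  89.199.160.0/20 (89.199.160.0 - 89.199.175.255) does not contain 89.198.163.20
Longest matching prefix is /19 -> next hop DIST1.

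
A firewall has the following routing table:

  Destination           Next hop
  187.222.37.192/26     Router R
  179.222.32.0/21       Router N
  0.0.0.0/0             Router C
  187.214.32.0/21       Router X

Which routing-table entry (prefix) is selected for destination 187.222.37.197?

Entries matching 187.222.37.197:
  0.0.0.0/0 (default, matches everything)
  187.222.37.192/26 (187.222.37.192 - 187.222.37.255)
Most specific is 187.222.37.192/26.

187.222.37.192/26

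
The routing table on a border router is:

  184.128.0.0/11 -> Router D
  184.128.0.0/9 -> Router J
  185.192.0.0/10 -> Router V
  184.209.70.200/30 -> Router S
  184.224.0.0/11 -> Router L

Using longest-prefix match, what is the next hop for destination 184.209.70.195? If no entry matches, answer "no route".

Router J

Routes whose prefix contains 184.209.70.195:
  184.128.0.0/9 (184.128.0.0 - 184.255.255.255) -> Router J
More-specific entries that do NOT match:
  184.209.70.200/30 (184.209.70.200 - 184.209.70.203) does not contain 184.209.70.195
  184.128.0.0/11 (184.128.0.0 - 184.159.255.255) does not contain 184.209.70.195
  184.224.0.0/11 (184.224.0.0 - 184.255.255.255) does not contain 184.209.70.195
  185.192.0.0/10 (185.192.0.0 - 185.255.255.255) does not contain 184.209.70.195
Longest matching prefix is /9 -> next hop Router J.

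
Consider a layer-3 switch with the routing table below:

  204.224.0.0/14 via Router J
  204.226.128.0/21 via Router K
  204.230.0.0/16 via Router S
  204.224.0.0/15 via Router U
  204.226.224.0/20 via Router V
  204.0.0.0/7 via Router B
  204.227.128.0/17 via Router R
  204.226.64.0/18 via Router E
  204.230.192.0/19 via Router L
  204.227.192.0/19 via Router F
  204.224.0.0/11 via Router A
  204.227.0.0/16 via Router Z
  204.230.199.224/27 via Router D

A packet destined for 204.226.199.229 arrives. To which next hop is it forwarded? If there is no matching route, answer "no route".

Router J

Routes whose prefix contains 204.226.199.229:
  204.0.0.0/7 (204.0.0.0 - 205.255.255.255) -> Router B
  204.224.0.0/11 (204.224.0.0 - 204.255.255.255) -> Router A
  204.224.0.0/14 (204.224.0.0 - 204.227.255.255) -> Router J
More-specific entries that do NOT match:
  204.230.199.224/27 (204.230.199.224 - 204.230.199.255) does not contain 204.226.199.229
  204.226.128.0/21 (204.226.128.0 - 204.226.135.255) does not contain 204.226.199.229
  204.226.224.0/20 (204.226.224.0 - 204.226.239.255) does not contain 204.226.199.229
  204.230.192.0/19 (204.230.192.0 - 204.230.223.255) does not contain 204.226.199.229
  204.227.192.0/19 (204.227.192.0 - 204.227.223.255) does not contain 204.226.199.229
  204.226.64.0/18 (204.226.64.0 - 204.226.127.255) does not contain 204.226.199.229
  204.227.128.0/17 (204.227.128.0 - 204.227.255.255) does not contain 204.226.199.229
  204.230.0.0/16 (204.230.0.0 - 204.230.255.255) does not contain 204.226.199.229
  204.227.0.0/16 (204.227.0.0 - 204.227.255.255) does not contain 204.226.199.229
  204.224.0.0/15 (204.224.0.0 - 204.225.255.255) does not contain 204.226.199.229
Longest matching prefix is /14 -> next hop Router J.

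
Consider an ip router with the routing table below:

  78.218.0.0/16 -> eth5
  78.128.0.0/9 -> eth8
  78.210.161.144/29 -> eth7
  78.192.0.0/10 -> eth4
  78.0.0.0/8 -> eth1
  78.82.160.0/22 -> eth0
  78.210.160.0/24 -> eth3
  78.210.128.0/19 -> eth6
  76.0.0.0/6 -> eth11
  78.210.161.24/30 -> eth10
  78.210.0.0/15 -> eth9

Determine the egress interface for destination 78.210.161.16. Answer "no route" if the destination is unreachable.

Routes whose prefix contains 78.210.161.16:
  76.0.0.0/6 (76.0.0.0 - 79.255.255.255) -> eth11
  78.0.0.0/8 (78.0.0.0 - 78.255.255.255) -> eth1
  78.128.0.0/9 (78.128.0.0 - 78.255.255.255) -> eth8
  78.192.0.0/10 (78.192.0.0 - 78.255.255.255) -> eth4
  78.210.0.0/15 (78.210.0.0 - 78.211.255.255) -> eth9
More-specific entries that do NOT match:
  78.210.161.24/30 (78.210.161.24 - 78.210.161.27) does not contain 78.210.161.16
  78.210.161.144/29 (78.210.161.144 - 78.210.161.151) does not contain 78.210.161.16
  78.210.160.0/24 (78.210.160.0 - 78.210.160.255) does not contain 78.210.161.16
  78.82.160.0/22 (78.82.160.0 - 78.82.163.255) does not contain 78.210.161.16
  78.210.128.0/19 (78.210.128.0 - 78.210.159.255) does not contain 78.210.161.16
  78.218.0.0/16 (78.218.0.0 - 78.218.255.255) does not contain 78.210.161.16
Longest matching prefix is /15 -> interface eth9.

eth9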